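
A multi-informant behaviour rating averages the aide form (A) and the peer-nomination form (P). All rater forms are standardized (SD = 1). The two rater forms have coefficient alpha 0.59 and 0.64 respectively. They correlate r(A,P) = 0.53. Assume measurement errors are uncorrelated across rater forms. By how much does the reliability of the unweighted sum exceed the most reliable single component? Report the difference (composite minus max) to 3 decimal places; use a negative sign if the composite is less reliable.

0.108

Var(sum) = 2 + 1.06 = 3.06; true-score variance = 1.23 + 1.06 = 2.29; composite reliability = 0.7484.
Max component reliability = 0.6400.
Difference = 0.7484 − 0.6400 = 0.108.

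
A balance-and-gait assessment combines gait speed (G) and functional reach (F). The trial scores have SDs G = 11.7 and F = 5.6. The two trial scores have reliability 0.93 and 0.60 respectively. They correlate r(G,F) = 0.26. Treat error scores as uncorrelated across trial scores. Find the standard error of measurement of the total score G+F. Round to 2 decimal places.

4.70

Var(total) = 168.25 + 34.0704 = 202.32.
True-score variance = 146.124 + 34.0704 = 180.194, so reliability = 0.8906.
Error variance = 202.32 − 180.194 = 22.1263; SEM = √22.1263 = 4.70.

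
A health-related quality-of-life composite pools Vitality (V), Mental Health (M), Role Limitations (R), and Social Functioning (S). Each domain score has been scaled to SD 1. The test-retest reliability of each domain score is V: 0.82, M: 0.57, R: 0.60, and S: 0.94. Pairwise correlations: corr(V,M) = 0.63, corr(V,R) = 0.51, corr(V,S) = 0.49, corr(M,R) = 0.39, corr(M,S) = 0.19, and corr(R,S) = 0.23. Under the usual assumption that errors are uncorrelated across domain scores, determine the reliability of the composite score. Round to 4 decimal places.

0.8795

Var(V+M+R+S) = 4 + 2·[0.63 + 0.51 + 0.49 + 0.39 + 0.19 + 0.23] = 4 + 4.88 = 8.88.
Under uncorrelated errors the observed covariances equal the true-score covariances, so only the own-variance terms attenuate.
True-score variance = [0.82 + 0.57 + 0.60 + 0.94] + 4.88 = 2.93 + 4.88 = 7.81.
Reliability = 7.81 / 8.88 = 0.8795.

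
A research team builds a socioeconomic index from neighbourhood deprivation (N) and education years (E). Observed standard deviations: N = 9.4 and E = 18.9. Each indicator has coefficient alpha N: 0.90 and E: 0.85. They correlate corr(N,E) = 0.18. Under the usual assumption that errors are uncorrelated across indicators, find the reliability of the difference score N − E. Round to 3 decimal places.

0.836

Var(N−E) = 9.4² + 18.9² − 2·9.4·18.9·0.18 = 445.57 − 63.9576 = 381.612.
With uncorrelated errors the cross-covariances are all true-score covariance, so they carry over unchanged; only the diagonal terms shrink to ρᵢσᵢ².
True-score variance = [9.4²·0.90 + 18.9²·0.85] − 63.9576 = 383.152 − 63.9576 = 319.195.
Reliability = 319.195 / 381.612 = 0.836.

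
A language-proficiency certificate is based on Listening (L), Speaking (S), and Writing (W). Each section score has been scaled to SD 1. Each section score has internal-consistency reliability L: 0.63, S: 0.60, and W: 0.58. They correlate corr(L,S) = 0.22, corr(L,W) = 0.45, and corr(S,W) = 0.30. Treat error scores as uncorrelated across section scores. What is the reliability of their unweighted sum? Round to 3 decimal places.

Var(L+S+W) = 3 + 2·[0.22 + 0.45 + 0.30] = 3 + 1.94 = 4.94.
With uncorrelated errors the cross-covariances are all true-score covariance, so they carry over unchanged; only the diagonal terms shrink to ρᵢσᵢ².
True-score variance = [0.63 + 0.60 + 0.58] + 1.94 = 1.81 + 1.94 = 3.75.
Reliability = 3.75 / 4.94 = 0.759.

0.759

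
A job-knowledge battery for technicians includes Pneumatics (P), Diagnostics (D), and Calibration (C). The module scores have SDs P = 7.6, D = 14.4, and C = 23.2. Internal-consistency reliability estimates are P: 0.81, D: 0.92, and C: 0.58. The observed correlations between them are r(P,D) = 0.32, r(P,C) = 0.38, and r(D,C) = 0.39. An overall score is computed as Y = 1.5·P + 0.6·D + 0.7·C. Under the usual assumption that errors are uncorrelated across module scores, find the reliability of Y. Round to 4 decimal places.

0.8190

Var(Y) = 1.5²·7.6² + 0.6²·14.4² + 0.7²·23.2² + 2·[0.9·7.6·14.4·0.32 + 1.05·7.6·23.2·0.38 + 0.42·14.4·23.2·0.39] = 468.347 + 313.185 = 781.533.
Because errors are independent across components, Cov(Tᵢ,Tⱼ) = Cov(Xᵢ,Xⱼ); the off-diagonal part of the true-score variance is the same as above.
True-score variance = [1.5²·7.6²·0.81 + 0.6²·14.4²·0.92 + 0.7²·23.2²·0.58] + 313.185 = 326.913 + 313.185 = 640.098.
Reliability = 640.098 / 781.533 = 0.8190.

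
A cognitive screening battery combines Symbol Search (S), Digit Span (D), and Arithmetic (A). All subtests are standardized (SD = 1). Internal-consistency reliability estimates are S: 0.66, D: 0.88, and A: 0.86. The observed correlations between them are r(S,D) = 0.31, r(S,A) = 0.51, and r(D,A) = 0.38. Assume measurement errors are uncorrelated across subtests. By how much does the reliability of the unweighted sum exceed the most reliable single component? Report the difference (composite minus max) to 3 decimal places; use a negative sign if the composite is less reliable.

0.009

Var(sum) = 3 + 2.4 = 5.4; true-score variance = 2.4 + 2.4 = 4.8; composite reliability = 0.8889.
Max component reliability = 0.8800.
Difference = 0.8889 − 0.8800 = 0.009.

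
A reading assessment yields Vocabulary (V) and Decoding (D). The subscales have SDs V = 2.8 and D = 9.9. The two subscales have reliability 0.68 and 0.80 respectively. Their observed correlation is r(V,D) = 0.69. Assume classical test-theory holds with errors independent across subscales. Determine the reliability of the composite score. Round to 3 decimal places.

0.847

Var(V+D) = 2.8² + 9.9² + 2·[2.8·9.9·0.69] = 105.85 + 38.2536 = 144.104.
Under uncorrelated errors the observed covariances equal the true-score covariances, so only the own-variance terms attenuate.
True-score variance = [2.8²·0.68 + 9.9²·0.80] + 38.2536 = 83.7392 + 38.2536 = 121.993.
Reliability = 121.993 / 144.104 = 0.847.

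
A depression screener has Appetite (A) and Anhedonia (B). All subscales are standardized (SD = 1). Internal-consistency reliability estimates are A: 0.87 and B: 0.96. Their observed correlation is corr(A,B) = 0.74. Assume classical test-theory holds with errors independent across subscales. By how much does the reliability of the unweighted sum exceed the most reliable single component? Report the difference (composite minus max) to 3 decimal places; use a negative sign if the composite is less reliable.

Var(sum) = 2 + 1.48 = 3.48; true-score variance = 1.83 + 1.48 = 3.31; composite reliability = 0.9511.
Max component reliability = 0.9600.
Difference = 0.9511 − 0.9600 = -0.009.

-0.009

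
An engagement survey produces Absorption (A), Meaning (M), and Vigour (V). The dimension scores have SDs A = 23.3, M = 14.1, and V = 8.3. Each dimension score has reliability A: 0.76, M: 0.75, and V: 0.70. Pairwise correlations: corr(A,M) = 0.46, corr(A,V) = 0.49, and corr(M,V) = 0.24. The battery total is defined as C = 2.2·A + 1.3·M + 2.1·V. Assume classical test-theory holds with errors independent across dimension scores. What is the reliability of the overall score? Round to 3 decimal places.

0.844

Var(C) = 2.2²·23.3² + 1.3²·14.1² + 2.1²·8.3² + 2·[2.86·23.3·14.1·0.46 + 4.62·23.3·8.3·0.49 + 2.73·14.1·8.3·0.24] = 3267.38 + 1893.38 = 5160.76.
With uncorrelated errors the cross-covariances are all true-score covariance, so they carry over unchanged; only the diagonal terms shrink to ρᵢσᵢ².
True-score variance = [2.2²·23.3²·0.76 + 1.3²·14.1²·0.75 + 2.1²·8.3²·0.70] + 1893.38 = 2461.62 + 1893.38 = 4355.
Reliability = 4355 / 5160.76 = 0.844.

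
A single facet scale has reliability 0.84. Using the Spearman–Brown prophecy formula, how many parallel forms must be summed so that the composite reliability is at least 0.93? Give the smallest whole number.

3

k ≥ ρ*(1−ρ₁)/(ρ₁(1−ρ*)) = 0.93·0.16 / (0.84·0.07) = 2.531.
Smallest integer k = 3.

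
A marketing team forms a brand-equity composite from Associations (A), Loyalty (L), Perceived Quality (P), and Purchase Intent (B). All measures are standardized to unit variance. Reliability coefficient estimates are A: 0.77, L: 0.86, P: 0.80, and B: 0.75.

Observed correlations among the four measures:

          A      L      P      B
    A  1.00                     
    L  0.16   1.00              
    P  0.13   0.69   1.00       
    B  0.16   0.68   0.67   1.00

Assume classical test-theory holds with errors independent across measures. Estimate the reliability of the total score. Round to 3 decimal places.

0.909

Var(A+L+P+B) = 4 + 2·[0.16 + 0.13 + 0.16 + 0.69 + 0.68 + 0.67] = 4 + 4.98 = 8.98.
With uncorrelated errors the cross-covariances are all true-score covariance, so they carry over unchanged; only the diagonal terms shrink to ρᵢσᵢ².
True-score variance = [0.77 + 0.86 + 0.80 + 0.75] + 4.98 = 3.18 + 4.98 = 8.16.
Reliability = 8.16 / 8.98 = 0.909.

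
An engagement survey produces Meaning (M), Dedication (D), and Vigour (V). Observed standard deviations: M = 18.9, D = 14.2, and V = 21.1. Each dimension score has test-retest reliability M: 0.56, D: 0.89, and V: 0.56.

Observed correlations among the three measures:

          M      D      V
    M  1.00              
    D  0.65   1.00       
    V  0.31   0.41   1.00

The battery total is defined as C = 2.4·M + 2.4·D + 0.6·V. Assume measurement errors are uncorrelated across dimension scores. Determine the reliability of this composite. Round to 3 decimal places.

0.819

Var(C) = 2.4²·18.9² + 2.4²·14.2² + 0.6²·21.1² + 2·[5.76·18.9·14.2·0.65 + 1.44·18.9·21.1·0.31 + 1.44·14.2·21.1·0.41] = 3379.25 + 2719.46 = 6098.71.
With uncorrelated errors the cross-covariances are all true-score covariance, so they carry over unchanged; only the diagonal terms shrink to ρᵢσᵢ².
True-score variance = [2.4²·18.9²·0.56 + 2.4²·14.2²·0.89 + 0.6²·21.1²·0.56] + 2719.46 = 2275.66 + 2719.46 = 4995.12.
Reliability = 4995.12 / 6098.71 = 0.819.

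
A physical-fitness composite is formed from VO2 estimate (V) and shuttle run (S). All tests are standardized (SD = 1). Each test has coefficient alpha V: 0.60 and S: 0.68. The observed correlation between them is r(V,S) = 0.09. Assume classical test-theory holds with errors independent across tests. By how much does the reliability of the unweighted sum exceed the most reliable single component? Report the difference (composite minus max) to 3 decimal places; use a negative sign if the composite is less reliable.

Var(sum) = 2 + 0.18 = 2.18; true-score variance = 1.28 + 0.18 = 1.46; composite reliability = 0.6697.
Max component reliability = 0.6800.
Difference = 0.6697 − 0.6800 = -0.010.

-0.010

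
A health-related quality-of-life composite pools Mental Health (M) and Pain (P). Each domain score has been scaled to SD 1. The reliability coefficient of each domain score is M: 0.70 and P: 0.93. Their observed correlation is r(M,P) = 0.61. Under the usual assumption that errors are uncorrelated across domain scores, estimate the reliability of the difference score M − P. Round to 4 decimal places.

Var(M−P) = 1 + 1 − 2·0.61 = 2 − 1.22 = 0.78.
Under uncorrelated errors the observed covariances equal the true-score covariances, so only the own-variance terms attenuate.
True-score variance = [0.70 + 0.93] − 1.22 = 1.63 − 1.22 = 0.41.
Reliability = 0.41 / 0.78 = 0.5256.

0.5256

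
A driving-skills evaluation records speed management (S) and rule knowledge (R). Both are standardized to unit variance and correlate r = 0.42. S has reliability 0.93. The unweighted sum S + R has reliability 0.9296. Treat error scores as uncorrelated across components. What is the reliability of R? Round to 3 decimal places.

0.870

Var(S+R) = 2 + 2·0.42 = 2.840.
True-score variance = ρ_S + ρ_R + 2·0.42, so 0.9296 = (0.93 + ρ_R + 0.84) / 2.840.
ρ_R = 0.9296·2.840 − 0.93 − 0.84 = 0.870.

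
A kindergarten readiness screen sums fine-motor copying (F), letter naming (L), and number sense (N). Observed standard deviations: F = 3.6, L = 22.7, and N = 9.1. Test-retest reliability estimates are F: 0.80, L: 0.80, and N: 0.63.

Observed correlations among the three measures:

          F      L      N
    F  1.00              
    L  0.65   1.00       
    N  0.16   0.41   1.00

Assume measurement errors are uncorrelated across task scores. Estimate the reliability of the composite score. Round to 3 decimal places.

Var(F+L+N) = 3.6² + 22.7² + 9.1² + 2·[3.6·22.7·0.65 + 3.6·9.1·0.16 + 22.7·9.1·0.41] = 611.06 + 286.107 = 897.167.
Under uncorrelated errors the observed covariances equal the true-score covariances, so only the own-variance terms attenuate.
True-score variance = [3.6²·0.80 + 22.7²·0.80 + 9.1²·0.63] + 286.107 = 474.77 + 286.107 = 760.877.
Reliability = 760.877 / 897.167 = 0.848.

0.848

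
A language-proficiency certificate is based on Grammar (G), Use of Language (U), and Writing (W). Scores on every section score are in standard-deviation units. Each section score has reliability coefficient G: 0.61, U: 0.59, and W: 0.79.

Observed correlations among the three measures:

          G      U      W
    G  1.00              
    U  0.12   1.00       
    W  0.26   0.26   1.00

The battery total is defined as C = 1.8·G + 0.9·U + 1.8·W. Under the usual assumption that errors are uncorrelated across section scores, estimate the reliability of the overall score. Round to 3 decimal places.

Var(C) = 1.8² + 0.9² + 1.8² + 2·[1.62·0.12 + 3.24·0.26 + 1.62·0.26] = 7.29 + 2.916 = 10.206.
Because errors are independent across components, Cov(Tᵢ,Tⱼ) = Cov(Xᵢ,Xⱼ); the off-diagonal part of the true-score variance is the same as above.
True-score variance = [1.8²·0.61 + 0.9²·0.59 + 1.8²·0.79] + 2.916 = 5.0139 + 2.916 = 7.9299.
Reliability = 7.9299 / 10.206 = 0.777.

0.777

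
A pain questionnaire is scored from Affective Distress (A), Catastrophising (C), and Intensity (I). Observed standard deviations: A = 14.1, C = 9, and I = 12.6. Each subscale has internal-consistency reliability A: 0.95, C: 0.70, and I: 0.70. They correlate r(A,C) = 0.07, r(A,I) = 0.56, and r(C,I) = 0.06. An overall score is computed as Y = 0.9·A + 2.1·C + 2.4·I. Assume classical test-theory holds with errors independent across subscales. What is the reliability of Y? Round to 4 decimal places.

0.8017

Var(Y) = 0.9²·14.1² + 2.1²·9² + 2.4²·12.6² + 2·[1.89·14.1·9·0.07 + 2.16·14.1·12.6·0.56 + 5.04·9·12.6·0.06] = 1432.7 + 531.957 = 1964.66.
With uncorrelated errors the cross-covariances are all true-score covariance, so they carry over unchanged; only the diagonal terms shrink to ρᵢσᵢ².
True-score variance = [0.9²·14.1²·0.95 + 2.1²·9²·0.70 + 2.4²·12.6²·0.70] + 531.957 = 1043.15 + 531.957 = 1575.11.
Reliability = 1575.11 / 1964.66 = 0.8017.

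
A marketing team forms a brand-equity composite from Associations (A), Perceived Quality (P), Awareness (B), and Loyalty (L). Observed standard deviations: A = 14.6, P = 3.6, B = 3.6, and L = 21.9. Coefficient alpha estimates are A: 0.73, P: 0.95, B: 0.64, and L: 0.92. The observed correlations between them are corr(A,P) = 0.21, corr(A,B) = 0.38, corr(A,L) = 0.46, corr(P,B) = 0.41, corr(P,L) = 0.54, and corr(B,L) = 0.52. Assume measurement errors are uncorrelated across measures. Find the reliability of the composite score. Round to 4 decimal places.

0.9192

Var(A+P+B+L) = 14.6² + 3.6² + 3.6² + 21.9² + 2·[14.6·3.6·0.21 + 14.6·3.6·0.38 + 14.6·21.9·0.46 + 3.6·3.6·0.41 + 3.6·21.9·0.54 + 3.6·21.9·0.52] = 718.69 + 533.95 = 1252.64.
Under uncorrelated errors the observed covariances equal the true-score covariances, so only the own-variance terms attenuate.
True-score variance = [14.6²·0.73 + 3.6²·0.95 + 3.6²·0.64 + 21.9²·0.92] + 533.95 = 617.454 + 533.95 = 1151.4.
Reliability = 1151.4 / 1252.64 = 0.9192.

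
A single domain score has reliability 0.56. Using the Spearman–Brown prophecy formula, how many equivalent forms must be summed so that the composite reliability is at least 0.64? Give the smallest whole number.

k ≥ ρ*(1−ρ₁)/(ρ₁(1−ρ*)) = 0.64·0.44 / (0.56·0.36) = 1.397.
Smallest integer k = 2.

2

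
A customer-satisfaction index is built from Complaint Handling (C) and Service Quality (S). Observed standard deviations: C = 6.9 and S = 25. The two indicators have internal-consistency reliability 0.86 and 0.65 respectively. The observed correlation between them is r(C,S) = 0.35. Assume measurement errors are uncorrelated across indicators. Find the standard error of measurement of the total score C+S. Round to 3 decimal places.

15.014

Var(total) = 672.61 + 120.75 = 793.36.
True-score variance = 447.195 + 120.75 = 567.945, so reliability = 0.7159.
Error variance = 793.36 − 567.945 = 225.415; SEM = √225.415 = 15.014.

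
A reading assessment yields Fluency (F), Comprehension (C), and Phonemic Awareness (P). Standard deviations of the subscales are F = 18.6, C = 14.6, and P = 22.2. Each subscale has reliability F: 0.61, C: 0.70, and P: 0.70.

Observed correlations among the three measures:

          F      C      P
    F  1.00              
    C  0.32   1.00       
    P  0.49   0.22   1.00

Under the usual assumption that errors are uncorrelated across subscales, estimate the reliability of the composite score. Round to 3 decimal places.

Var(F+C+P) = 18.6² + 14.6² + 22.2² + 2·[18.6·14.6·0.32 + 18.6·22.2·0.49 + 14.6·22.2·0.22] = 1051.96 + 721.073 = 1773.03.
With uncorrelated errors the cross-covariances are all true-score covariance, so they carry over unchanged; only the diagonal terms shrink to ρᵢσᵢ².
True-score variance = [18.6²·0.61 + 14.6²·0.70 + 22.2²·0.70] + 721.073 = 705.236 + 721.073 = 1426.31.
Reliability = 1426.31 / 1773.03 = 0.804.

0.804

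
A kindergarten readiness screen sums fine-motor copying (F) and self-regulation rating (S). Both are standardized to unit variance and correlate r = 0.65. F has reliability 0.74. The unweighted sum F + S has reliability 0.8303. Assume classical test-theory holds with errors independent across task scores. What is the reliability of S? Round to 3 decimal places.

0.700

Var(F+S) = 2 + 2·0.65 = 3.300.
True-score variance = ρ_F + ρ_S + 2·0.65, so 0.8303 = (0.74 + ρ_S + 1.30) / 3.300.
ρ_S = 0.8303·3.300 − 0.74 − 1.30 = 0.700.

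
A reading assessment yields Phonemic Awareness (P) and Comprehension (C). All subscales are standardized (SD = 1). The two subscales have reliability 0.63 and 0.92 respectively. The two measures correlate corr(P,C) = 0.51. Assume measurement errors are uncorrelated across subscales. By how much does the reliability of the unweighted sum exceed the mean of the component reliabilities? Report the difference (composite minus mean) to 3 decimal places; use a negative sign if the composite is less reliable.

Var(sum) = 2 + 1.02 = 3.02; true-score variance = 1.55 + 1.02 = 2.57; composite reliability = 0.8510.
Mean component reliability = 0.7750.
Difference = 0.8510 − 0.7750 = 0.076.

0.076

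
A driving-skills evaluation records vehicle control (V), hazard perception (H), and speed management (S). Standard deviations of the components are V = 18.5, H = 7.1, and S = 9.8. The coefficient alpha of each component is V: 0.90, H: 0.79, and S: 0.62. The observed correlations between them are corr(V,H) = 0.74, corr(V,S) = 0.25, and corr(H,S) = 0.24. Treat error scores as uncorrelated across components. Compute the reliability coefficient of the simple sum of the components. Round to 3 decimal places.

Var(V+H+S) = 18.5² + 7.1² + 9.8² + 2·[18.5·7.1·0.74 + 18.5·9.8·0.25 + 7.1·9.8·0.24] = 488.7 + 318.446 = 807.146.
Under uncorrelated errors the observed covariances equal the true-score covariances, so only the own-variance terms attenuate.
True-score variance = [18.5²·0.90 + 7.1²·0.79 + 9.8²·0.62] + 318.446 = 407.394 + 318.446 = 725.84.
Reliability = 725.84 / 807.146 = 0.899.

0.899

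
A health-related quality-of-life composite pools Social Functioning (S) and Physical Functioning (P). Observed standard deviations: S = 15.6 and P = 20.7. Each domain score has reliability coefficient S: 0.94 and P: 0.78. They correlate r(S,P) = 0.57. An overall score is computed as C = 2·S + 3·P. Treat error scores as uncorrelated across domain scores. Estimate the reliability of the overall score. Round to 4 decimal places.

Var(C) = 2²·15.6² + 3²·20.7² + 2·[6·15.6·20.7·0.57] = 4829.85 + 2208.77 = 7038.62.
Because errors are independent across components, Cov(Tᵢ,Tⱼ) = Cov(Xᵢ,Xⱼ); the off-diagonal part of the true-score variance is the same as above.
True-score variance = [2²·15.6²·0.94 + 3²·20.7²·0.78] + 2208.77 = 3923.03 + 2208.77 = 6131.81.
Reliability = 6131.81 / 7038.62 = 0.8712.

0.8712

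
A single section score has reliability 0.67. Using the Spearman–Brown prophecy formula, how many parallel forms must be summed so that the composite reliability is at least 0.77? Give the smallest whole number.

k ≥ ρ*(1−ρ₁)/(ρ₁(1−ρ*)) = 0.77·0.33 / (0.67·0.23) = 1.649.
Smallest integer k = 2.

2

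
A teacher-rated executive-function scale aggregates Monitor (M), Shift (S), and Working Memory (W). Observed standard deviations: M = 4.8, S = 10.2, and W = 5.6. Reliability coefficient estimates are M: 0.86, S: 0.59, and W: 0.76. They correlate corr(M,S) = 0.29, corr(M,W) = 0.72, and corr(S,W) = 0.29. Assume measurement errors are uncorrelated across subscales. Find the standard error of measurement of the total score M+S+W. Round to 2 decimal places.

7.31

Var(total) = 158.44 + 100.234 = 258.674.
True-score variance = 105.032 + 100.234 = 205.265, so reliability = 0.7935.
Error variance = 258.674 − 205.265 = 53.4084; SEM = √53.4084 = 7.31.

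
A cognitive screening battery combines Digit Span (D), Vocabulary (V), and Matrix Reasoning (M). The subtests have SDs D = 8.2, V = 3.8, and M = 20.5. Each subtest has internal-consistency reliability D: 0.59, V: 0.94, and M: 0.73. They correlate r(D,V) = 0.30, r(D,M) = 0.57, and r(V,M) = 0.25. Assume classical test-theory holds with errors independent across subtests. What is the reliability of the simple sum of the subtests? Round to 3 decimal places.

0.811

Var(D+V+M) = 8.2² + 3.8² + 20.5² + 2·[8.2·3.8·0.30 + 8.2·20.5·0.57 + 3.8·20.5·0.25] = 501.93 + 249.28 = 751.21.
Under uncorrelated errors the observed covariances equal the true-score covariances, so only the own-variance terms attenuate.
True-score variance = [8.2²·0.59 + 3.8²·0.94 + 20.5²·0.73] + 249.28 = 360.028 + 249.28 = 609.308.
Reliability = 609.308 / 751.21 = 0.811.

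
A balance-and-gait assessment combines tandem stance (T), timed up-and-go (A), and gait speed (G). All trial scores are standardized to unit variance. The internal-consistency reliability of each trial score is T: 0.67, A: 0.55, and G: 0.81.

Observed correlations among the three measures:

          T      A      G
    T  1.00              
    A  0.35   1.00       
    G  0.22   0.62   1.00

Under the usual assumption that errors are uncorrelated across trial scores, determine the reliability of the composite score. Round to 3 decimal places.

Var(T+A+G) = 3 + 2·[0.35 + 0.22 + 0.62] = 3 + 2.38 = 5.38.
With uncorrelated errors the cross-covariances are all true-score covariance, so they carry over unchanged; only the diagonal terms shrink to ρᵢσᵢ².
True-score variance = [0.67 + 0.55 + 0.81] + 2.38 = 2.03 + 2.38 = 4.41.
Reliability = 4.41 / 5.38 = 0.820.

0.820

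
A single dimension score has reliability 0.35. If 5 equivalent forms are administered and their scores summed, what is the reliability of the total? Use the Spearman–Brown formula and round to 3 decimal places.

0.729

ρ_k = kρ / (1 + (k−1)ρ) = 5·0.35 / (1 + 4·0.35) = 1.750 / 2.400 = 0.729.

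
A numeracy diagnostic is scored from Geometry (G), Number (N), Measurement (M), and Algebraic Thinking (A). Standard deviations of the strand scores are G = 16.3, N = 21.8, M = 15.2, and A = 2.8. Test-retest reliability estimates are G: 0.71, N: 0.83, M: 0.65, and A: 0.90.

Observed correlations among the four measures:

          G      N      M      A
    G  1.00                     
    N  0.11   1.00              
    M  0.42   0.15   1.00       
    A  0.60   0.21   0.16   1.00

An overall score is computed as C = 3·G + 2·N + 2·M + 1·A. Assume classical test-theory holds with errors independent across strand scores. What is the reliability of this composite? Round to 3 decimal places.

Var(C) = 3²·16.3² + 2²·21.8² + 2²·15.2² + 2.8² + 2·[6·16.3·21.8·0.11 + 6·16.3·15.2·0.42 + 3·16.3·2.8·0.60 + 4·21.8·15.2·0.15 + 2·21.8·2.8·0.21 + 2·15.2·2.8·0.16] = 5224.17 + 2358.21 = 7582.38.
With uncorrelated errors the cross-covariances are all true-score covariance, so they carry over unchanged; only the diagonal terms shrink to ρᵢσᵢ².
True-score variance = [3²·16.3²·0.71 + 2²·21.8²·0.83 + 2²·15.2²·0.65 + 2.8²·0.90] + 2358.21 = 3883.32 + 2358.21 = 6241.52.
Reliability = 6241.52 / 7582.38 = 0.823.

0.823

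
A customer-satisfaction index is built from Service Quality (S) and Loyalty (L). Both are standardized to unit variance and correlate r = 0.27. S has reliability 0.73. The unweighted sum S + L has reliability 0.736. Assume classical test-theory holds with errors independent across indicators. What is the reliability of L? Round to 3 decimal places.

Var(S+L) = 2 + 2·0.27 = 2.540.
True-score variance = ρ_S + ρ_L + 2·0.27, so 0.736 = (0.73 + ρ_L + 0.54) / 2.540.
ρ_L = 0.736·2.540 − 0.73 − 0.54 = 0.599.

0.599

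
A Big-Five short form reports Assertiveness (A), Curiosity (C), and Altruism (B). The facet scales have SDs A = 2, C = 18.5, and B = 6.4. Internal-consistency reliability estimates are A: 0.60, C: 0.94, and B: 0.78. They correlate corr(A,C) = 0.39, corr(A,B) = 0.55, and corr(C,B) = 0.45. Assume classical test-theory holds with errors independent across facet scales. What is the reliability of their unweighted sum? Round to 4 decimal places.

Var(A+C+B) = 2² + 18.5² + 6.4² + 2·[2·18.5·0.39 + 2·6.4·0.55 + 18.5·6.4·0.45] = 387.21 + 149.5 = 536.71.
Because errors are independent across components, Cov(Tᵢ,Tⱼ) = Cov(Xᵢ,Xⱼ); the off-diagonal part of the true-score variance is the same as above.
True-score variance = [2²·0.60 + 18.5²·0.94 + 6.4²·0.78] + 149.5 = 356.064 + 149.5 = 505.564.
Reliability = 505.564 / 536.71 = 0.9420.

0.9420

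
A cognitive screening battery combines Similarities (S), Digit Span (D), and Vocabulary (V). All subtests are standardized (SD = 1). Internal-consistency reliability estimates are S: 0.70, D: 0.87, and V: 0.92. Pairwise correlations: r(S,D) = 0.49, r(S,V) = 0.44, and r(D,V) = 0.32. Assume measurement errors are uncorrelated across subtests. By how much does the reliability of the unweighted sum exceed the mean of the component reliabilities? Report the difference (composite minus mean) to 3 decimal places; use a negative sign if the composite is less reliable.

0.077

Var(sum) = 3 + 2.5 = 5.5; true-score variance = 2.49 + 2.5 = 4.99; composite reliability = 0.9073.
Mean component reliability = 0.8300.
Difference = 0.9073 − 0.8300 = 0.077.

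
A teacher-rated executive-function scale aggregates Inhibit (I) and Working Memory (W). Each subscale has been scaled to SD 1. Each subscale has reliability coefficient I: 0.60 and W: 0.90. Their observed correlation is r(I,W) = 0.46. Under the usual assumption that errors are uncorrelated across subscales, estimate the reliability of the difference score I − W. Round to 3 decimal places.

Var(I−W) = 1 + 1 − 2·0.46 = 2 − 0.92 = 1.08.
With uncorrelated errors the cross-covariances are all true-score covariance, so they carry over unchanged; only the diagonal terms shrink to ρᵢσᵢ².
True-score variance = [0.60 + 0.90] − 0.92 = 1.5 − 0.92 = 0.58.
Reliability = 0.58 / 1.08 = 0.537.

0.537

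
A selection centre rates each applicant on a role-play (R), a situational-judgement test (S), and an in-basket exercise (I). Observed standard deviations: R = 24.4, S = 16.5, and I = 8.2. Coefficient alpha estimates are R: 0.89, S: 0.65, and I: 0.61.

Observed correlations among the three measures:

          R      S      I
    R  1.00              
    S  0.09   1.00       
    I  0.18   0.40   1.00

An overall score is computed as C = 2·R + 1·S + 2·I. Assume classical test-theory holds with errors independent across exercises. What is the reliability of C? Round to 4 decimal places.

Var(C) = 2²·24.4² + 16.5² + 2²·8.2² + 2·[2·24.4·16.5·0.09 + 4·24.4·8.2·0.18 + 2·16.5·8.2·0.40] = 2922.65 + 649.531 = 3572.18.
Because errors are independent across components, Cov(Tᵢ,Tⱼ) = Cov(Xᵢ,Xⱼ); the off-diagonal part of the true-score variance is the same as above.
True-score variance = [2²·24.4²·0.89 + 16.5²·0.65 + 2²·8.2²·0.61] + 649.531 = 2460.51 + 649.531 = 3110.04.
Reliability = 3110.04 / 3572.18 = 0.8706.

0.8706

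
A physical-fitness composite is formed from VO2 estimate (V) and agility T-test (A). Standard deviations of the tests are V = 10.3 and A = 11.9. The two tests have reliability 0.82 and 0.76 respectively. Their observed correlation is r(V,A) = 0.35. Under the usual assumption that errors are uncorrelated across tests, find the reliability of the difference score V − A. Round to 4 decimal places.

0.6721

Var(V−A) = 10.3² + 11.9² − 2·10.3·11.9·0.35 = 247.7 − 85.799 = 161.901.
Because errors are independent across components, Cov(Tᵢ,Tⱼ) = Cov(Xᵢ,Xⱼ); the off-diagonal part of the true-score variance is the same as above.
True-score variance = [10.3²·0.82 + 11.9²·0.76] − 85.799 = 194.617 − 85.799 = 108.818.
Reliability = 108.818 / 161.901 = 0.6721.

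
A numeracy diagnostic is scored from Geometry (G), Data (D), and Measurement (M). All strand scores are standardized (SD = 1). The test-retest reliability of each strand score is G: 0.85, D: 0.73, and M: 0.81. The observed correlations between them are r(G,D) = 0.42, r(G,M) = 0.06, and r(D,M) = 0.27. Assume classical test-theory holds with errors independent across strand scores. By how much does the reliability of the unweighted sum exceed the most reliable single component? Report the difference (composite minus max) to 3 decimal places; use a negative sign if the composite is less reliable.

0.014

Var(sum) = 3 + 1.5 = 4.5; true-score variance = 2.39 + 1.5 = 3.89; composite reliability = 0.8644.
Max component reliability = 0.8500.
Difference = 0.8644 − 0.8500 = 0.014.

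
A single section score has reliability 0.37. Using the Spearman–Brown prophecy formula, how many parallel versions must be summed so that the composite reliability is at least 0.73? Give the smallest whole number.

k ≥ ρ*(1−ρ₁)/(ρ₁(1−ρ*)) = 0.73·0.63 / (0.37·0.27) = 4.604.
Smallest integer k = 5.

5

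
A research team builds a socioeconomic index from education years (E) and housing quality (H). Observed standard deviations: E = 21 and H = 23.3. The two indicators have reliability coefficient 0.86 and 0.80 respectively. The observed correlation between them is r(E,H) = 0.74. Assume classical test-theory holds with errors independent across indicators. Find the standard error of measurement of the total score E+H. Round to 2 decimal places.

13.05

Var(total) = 983.89 + 724.164 = 1708.05.
True-score variance = 813.572 + 724.164 = 1537.74, so reliability = 0.9003.
Error variance = 1708.05 − 1537.74 = 170.318; SEM = √170.318 = 13.05.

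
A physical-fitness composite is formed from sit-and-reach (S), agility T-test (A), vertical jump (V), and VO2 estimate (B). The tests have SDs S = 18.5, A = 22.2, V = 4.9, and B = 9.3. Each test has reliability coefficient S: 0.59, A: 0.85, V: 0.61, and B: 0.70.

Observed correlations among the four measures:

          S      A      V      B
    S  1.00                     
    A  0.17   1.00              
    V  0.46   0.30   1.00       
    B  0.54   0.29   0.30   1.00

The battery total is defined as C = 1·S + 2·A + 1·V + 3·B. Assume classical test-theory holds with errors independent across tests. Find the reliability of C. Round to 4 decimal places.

Var(C) = 18.5² + 2²·22.2² + 4.9² + 3²·9.3² + 2·[2·18.5·22.2·0.17 + 18.5·4.9·0.46 + 3·18.5·9.3·0.54 + 2·22.2·4.9·0.30 + 6·22.2·9.3·0.29 + 3·4.9·9.3·0.30] = 3116.03 + 1851.16 = 4967.19.
With uncorrelated errors the cross-covariances are all true-score covariance, so they carry over unchanged; only the diagonal terms shrink to ρᵢσᵢ².
True-score variance = [18.5²·0.59 + 2²·22.2²·0.85 + 4.9²·0.61 + 3²·9.3²·0.70] + 1851.16 = 2437.12 + 1851.16 = 4288.28.
Reliability = 4288.28 / 4967.19 = 0.8633.

0.8633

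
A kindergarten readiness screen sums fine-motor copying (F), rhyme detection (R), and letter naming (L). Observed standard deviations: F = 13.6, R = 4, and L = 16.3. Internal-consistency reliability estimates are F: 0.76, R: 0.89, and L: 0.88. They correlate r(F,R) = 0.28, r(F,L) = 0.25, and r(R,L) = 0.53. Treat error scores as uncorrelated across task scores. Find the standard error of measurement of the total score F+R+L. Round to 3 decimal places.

8.834

Var(total) = 466.65 + 210.416 = 677.066.
True-score variance = 388.617 + 210.416 = 599.033, so reliability = 0.8847.
Error variance = 677.066 − 599.033 = 78.0332; SEM = √78.0332 = 8.834.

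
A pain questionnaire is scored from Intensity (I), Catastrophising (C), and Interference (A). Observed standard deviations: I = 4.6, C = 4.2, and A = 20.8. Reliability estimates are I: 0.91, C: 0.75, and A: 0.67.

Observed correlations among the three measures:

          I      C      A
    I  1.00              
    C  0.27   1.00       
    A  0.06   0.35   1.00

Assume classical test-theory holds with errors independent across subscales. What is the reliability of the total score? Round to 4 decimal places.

0.7311

Var(I+C+A) = 4.6² + 4.2² + 20.8² + 2·[4.6·4.2·0.27 + 4.6·20.8·0.06 + 4.2·20.8·0.35] = 471.44 + 83.0664 = 554.506.
Because errors are independent across components, Cov(Tᵢ,Tⱼ) = Cov(Xᵢ,Xⱼ); the off-diagonal part of the true-score variance is the same as above.
True-score variance = [4.6²·0.91 + 4.2²·0.75 + 20.8²·0.67] + 83.0664 = 322.354 + 83.0664 = 405.421.
Reliability = 405.421 / 554.506 = 0.7311.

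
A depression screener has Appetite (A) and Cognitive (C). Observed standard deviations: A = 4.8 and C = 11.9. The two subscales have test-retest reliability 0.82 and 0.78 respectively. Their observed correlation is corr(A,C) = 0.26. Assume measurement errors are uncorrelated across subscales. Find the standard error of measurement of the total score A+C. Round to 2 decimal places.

Var(total) = 164.65 + 29.7024 = 194.352.
True-score variance = 129.349 + 29.7024 = 159.051, so reliability = 0.8184.
Error variance = 194.352 − 159.051 = 35.3014; SEM = √35.3014 = 5.94.

5.94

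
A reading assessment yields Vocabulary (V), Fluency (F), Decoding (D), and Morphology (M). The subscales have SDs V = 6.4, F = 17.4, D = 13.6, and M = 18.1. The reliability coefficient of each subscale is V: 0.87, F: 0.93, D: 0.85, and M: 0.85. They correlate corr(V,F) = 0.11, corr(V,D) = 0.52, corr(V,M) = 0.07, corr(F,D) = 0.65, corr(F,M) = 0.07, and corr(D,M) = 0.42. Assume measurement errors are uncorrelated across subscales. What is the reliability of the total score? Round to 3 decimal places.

Var(V+F+D+M) = 6.4² + 17.4² + 13.6² + 18.1² + 2·[6.4·17.4·0.11 + 6.4·13.6·0.52 + 6.4·18.1·0.07 + 17.4·13.6·0.65 + 17.4·18.1·0.07 + 13.6·18.1·0.42] = 856.29 + 689.736 = 1546.03.
Because errors are independent across components, Cov(Tᵢ,Tⱼ) = Cov(Xᵢ,Xⱼ); the off-diagonal part of the true-score variance is the same as above.
True-score variance = [6.4²·0.87 + 17.4²·0.93 + 13.6²·0.85 + 18.1²·0.85] + 689.736 = 752.886 + 689.736 = 1442.62.
Reliability = 1442.62 / 1546.03 = 0.933.

0.933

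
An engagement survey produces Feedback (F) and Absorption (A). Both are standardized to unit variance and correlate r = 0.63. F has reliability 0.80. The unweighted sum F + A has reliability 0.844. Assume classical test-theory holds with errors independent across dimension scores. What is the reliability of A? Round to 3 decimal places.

Var(F+A) = 2 + 2·0.63 = 3.260.
True-score variance = ρ_F + ρ_A + 2·0.63, so 0.844 = (0.80 + ρ_A + 1.26) / 3.260.
ρ_A = 0.844·3.260 − 0.80 − 1.26 = 0.691.

0.691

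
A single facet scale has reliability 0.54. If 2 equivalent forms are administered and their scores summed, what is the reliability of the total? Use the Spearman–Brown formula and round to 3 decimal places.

0.701

ρ_k = kρ / (1 + (k−1)ρ) = 2·0.54 / (1 + 1·0.54) = 1.080 / 1.540 = 0.701.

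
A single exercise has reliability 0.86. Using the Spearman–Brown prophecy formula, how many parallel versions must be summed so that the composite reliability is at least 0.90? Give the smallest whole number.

k ≥ ρ*(1−ρ₁)/(ρ₁(1−ρ*)) = 0.90·0.14 / (0.86·0.10) = 1.465.
Smallest integer k = 2.

2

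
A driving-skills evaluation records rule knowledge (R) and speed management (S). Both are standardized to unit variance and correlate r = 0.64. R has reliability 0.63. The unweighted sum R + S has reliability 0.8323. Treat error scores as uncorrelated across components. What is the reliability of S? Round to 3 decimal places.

0.820

Var(R+S) = 2 + 2·0.64 = 3.280.
True-score variance = ρ_R + ρ_S + 2·0.64, so 0.8323 = (0.63 + ρ_S + 1.28) / 3.280.
ρ_S = 0.8323·3.280 − 0.63 − 1.28 = 0.820.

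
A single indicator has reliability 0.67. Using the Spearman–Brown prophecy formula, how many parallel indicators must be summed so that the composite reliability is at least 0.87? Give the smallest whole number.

4

k ≥ ρ*(1−ρ₁)/(ρ₁(1−ρ*)) = 0.87·0.33 / (0.67·0.13) = 3.296.
Smallest integer k = 4.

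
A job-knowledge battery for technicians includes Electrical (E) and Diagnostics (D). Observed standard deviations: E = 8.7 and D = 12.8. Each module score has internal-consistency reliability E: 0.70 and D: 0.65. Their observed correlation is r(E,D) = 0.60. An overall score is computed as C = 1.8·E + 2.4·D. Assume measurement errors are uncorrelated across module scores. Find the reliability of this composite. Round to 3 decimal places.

0.771

Var(C) = 1.8²·8.7² + 2.4²·12.8² + 2·[4.32·8.7·12.8·0.60] = 1188.95 + 577.29 = 1766.24.
Under uncorrelated errors the observed covariances equal the true-score covariances, so only the own-variance terms attenuate.
True-score variance = [1.8²·8.7²·0.70 + 2.4²·12.8²·0.65] + 577.29 = 785.082 + 577.29 = 1362.37.
Reliability = 1362.37 / 1766.24 = 0.771.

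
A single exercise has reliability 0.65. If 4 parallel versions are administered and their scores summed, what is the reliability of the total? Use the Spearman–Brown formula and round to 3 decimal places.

0.881

ρ_k = kρ / (1 + (k−1)ρ) = 4·0.65 / (1 + 3·0.65) = 2.600 / 2.950 = 0.881.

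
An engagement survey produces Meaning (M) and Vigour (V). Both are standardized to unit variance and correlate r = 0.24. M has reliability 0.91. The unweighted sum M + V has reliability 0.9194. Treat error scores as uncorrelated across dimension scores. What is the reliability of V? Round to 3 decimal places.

Var(M+V) = 2 + 2·0.24 = 2.480.
True-score variance = ρ_M + ρ_V + 2·0.24, so 0.9194 = (0.91 + ρ_V + 0.48) / 2.480.
ρ_V = 0.9194·2.480 − 0.91 − 0.48 = 0.890.

0.890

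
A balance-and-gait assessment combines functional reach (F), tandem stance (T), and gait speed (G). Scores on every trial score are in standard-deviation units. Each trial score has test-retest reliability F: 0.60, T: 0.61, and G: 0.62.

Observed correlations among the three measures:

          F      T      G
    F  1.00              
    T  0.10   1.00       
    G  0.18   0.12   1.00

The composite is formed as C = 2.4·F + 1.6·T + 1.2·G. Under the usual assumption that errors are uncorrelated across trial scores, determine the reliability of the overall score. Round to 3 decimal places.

Var(C) = 2.4² + 1.6² + 1.2² + 2·[3.84·0.10 + 2.88·0.18 + 1.92·0.12] = 9.76 + 2.2656 = 12.0256.
With uncorrelated errors the cross-covariances are all true-score covariance, so they carry over unchanged; only the diagonal terms shrink to ρᵢσᵢ².
True-score variance = [2.4²·0.60 + 1.6²·0.61 + 1.2²·0.62] + 2.2656 = 5.9104 + 2.2656 = 8.176.
Reliability = 8.176 / 12.0256 = 0.680.

0.680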